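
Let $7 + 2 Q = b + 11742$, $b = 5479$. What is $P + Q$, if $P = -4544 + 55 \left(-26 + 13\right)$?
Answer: $3348$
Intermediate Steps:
$Q = 8607$ ($Q = - \frac{7}{2} + \frac{5479 + 11742}{2} = - \frac{7}{2} + \frac{1}{2} \cdot 17221 = - \frac{7}{2} + \frac{17221}{2} = 8607$)
$P = -5259$ ($P = -4544 + 55 \left(-13\right) = -4544 - 715 = -5259$)
$P + Q = -5259 + 8607 = 3348$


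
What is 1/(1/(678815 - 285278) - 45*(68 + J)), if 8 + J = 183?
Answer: -393537/4303327094 ≈ -9.1449e-5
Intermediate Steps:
J = 175 (J = -8 + 183 = 175)
1/(1/(678815 - 285278) - 45*(68 + J)) = 1/(1/(678815 - 285278) - 45*(68 + 175)) = 1/(1/393537 - 45*243) = 1/(1/393537 - 10935) = 1/(-4303327094/393537) = -393537/4303327094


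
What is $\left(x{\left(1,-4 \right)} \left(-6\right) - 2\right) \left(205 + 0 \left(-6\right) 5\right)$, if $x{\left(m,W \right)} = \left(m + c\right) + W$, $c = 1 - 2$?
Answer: $4510$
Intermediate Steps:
$c = -1$
$x{\left(m,W \right)} = -1 + W + m$ ($x{\left(m,W \right)} = \left(m - 1\right) + W = \left(-1 + m\right) + W = -1 + W + m$)
$\left(x{\left(1,-4 \right)} \left(-6\right) - 2\right) \left(205 + 0 \left(-6\right) 5\right) = \left(\left(-1 - 4 + 1\right) \left(-6\right) - 2\right) \left(205 + 0 \left(-6\right) 5\right) = \left(\left(-4\right) \left(-6\right) - 2\right) \left(205 + 0 \cdot 5\right) = \left(24 - 2\right) \left(205 + 0\right) = 22 \cdot 205 = 4510$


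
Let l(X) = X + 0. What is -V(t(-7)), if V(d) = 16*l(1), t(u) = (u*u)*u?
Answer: -16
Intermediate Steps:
l(X) = X
t(u) = u³ (t(u) = u²*u = u³)
V(d) = 16 (V(d) = 16*1 = 16)
-V(t(-7)) = -1*16 = -16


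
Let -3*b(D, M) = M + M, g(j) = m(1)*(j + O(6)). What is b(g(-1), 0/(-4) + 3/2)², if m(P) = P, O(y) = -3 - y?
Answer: 1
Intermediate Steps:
g(j) = -9 + j (g(j) = 1*(j + (-3 - 1*6)) = 1*(j + (-3 - 6)) = 1*(j - 9) = 1*(-9 + j) = -9 + j)
b(D, M) = -2*M/3 (b(D, M) = -(M + M)/3 = -2*M/3)
b(g(-1), 0/(-4) + 3/2)² = (-2*(0/(-4) + 3/2)/3)² = (-2*(0*(-¼) + 3*(½))/3)² = (-2*(0 + 3/2)/3)² = (-⅔*3/2)² = (-1)² = 1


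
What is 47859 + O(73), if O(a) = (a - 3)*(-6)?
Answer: 47439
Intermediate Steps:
O(a) = 18 - 6*a (O(a) = (-3 + a)*(-6) = 18 - 6*a)
47859 + O(73) = 47859 + (18 - 6*73) = 47859 + (18 - 438) = 47859 - 420 = 47439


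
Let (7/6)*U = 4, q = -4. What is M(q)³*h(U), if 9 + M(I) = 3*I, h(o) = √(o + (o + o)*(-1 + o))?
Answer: -2646*√246 ≈ -41501.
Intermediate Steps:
U = 24/7 (U = (6/7)*4 = 24/7 ≈ 3.4286)
h(o) = √(o + 2*o*(-1 + o)) (h(o) = √(o + (2*o)*(-1 + o)) = √(o + 2*o*(-1 + o)))
M(I) = -9 + 3*I
M(q)³*h(U) = (-9 + 3*(-4))³*√(24*(-1 + 2*(24/7))/7) = (-9 - 12)³*√(24*(-1 + 48/7)/7) = (-21)³*√((24/7)*(41/7)) = -2646*√246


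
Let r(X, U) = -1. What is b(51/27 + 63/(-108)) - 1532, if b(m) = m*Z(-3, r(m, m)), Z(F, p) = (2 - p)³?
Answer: -5987/4 ≈ -1496.8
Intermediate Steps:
b(m) = 27*m (b(m) = m*(-(-2 - 1)³) = m*(-1*(-3)³) = m*(-1*(-27)) = m*27 = 27*m)
b(51/27 + 63/(-108)) - 1532 = 27*(51/27 + 63/(-108)) - 1532 = 27*(51*(1/27) + 63*(-1/108)) - 1532 = 27*(17/9 - 7/12) - 1532 = 27*(47/36) - 1532 = 141/4 - 1532 = -5987/4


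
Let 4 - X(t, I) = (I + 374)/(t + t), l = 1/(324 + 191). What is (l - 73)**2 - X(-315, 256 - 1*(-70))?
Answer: 12707579174/2387025 ≈ 5323.6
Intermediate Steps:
l = 1/515 ≈ 0.0019417
X(t, I) = 4 - (374 + I)/(2*t) (X(t, I) = 4 - (I + 374)/(t + t) = 4 - (374 + I)/(2*t))
(l - 73)**2 - X(-315, 256 - 1*(-70)) = (1/515 - 73)**2 - (-374 - (256 - 1*(-70)) + 8*(-315))/(2*(-315)) = (-37594/515)**2 - (-1)*(-374 - (256 + 70) - 2520)/(2*315) = 1413308836/265225 - (-1)*(-374 - 1*326 - 2520)/(2*315) = 1413308836/265225 - (-1)*(-374 - 326 - 2520)/(2*315) = 1413308836/265225 - (-1)*(-3220)/(2*315) = 1413308836/265225 - 1*46/9 = 1413308836/265225 - 46/9 = 12707579174/2387025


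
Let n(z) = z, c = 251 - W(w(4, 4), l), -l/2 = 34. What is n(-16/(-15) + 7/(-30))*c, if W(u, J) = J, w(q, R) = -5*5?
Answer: 1595/6 ≈ 265.83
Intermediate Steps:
l = -68 (l = -2*34 = -68)
w(q, R) = -25
c = 319 (c = 251 - 1*(-68) = 251 + 68 = 319)
n(-16/(-15) + 7/(-30))*c = (-16/(-15) + 7/(-30))*319 = (-16*(-1/15) + 7*(-1/30))*319 = (16/15 - 7/30)*319 = (⅚)*319 = 1595/6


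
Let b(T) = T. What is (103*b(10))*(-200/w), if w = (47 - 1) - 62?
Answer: 12875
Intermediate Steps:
w = -16 (w = 46 - 62 = -16)
(103*b(10))*(-200/w) = (103*10)*(-200/(-16)) = 1030*(-200*(-1/16)) = 1030*(25/2) = 12875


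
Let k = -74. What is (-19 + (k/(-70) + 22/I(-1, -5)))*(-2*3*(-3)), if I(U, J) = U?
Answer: -25164/35 ≈ -718.97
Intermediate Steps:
(-19 + (k/(-70) + 22/I(-1, -5)))*(-2*3*(-3)) = (-19 + (-74/(-70) + 22/(-1)))*(-2*3*(-3)) = (-19 + (-74*(-1/70) + 22*(-1)))*(-6*(-3)) = (-19 + (37/35 - 22))*18 = (-19 - 733/35)*18 = -1398/35*18 = -25164/35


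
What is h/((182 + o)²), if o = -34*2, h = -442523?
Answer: -442523/12996 ≈ -34.051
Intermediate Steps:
o = -68
h/((182 + o)²) = -442523/(182 - 68)² = -442523/(114²) = -442523/12996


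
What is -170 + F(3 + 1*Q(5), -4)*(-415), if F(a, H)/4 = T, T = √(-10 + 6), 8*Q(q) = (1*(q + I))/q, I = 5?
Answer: -170 - 3320*I ≈ -170.0 - 3320.0*I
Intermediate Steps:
Q(q) = (5 + q)/(8*q) (Q(q) = ((1*(q + 5))/q)/8 = ((1*(5 + q))/q)/8 = ((5 + q)/q)/8 = (5 + q)/(8*q))
T = 2*I (T = √(-4) = 2*I ≈ 2.0*I)
F(a, H) = 8*I (F(a, H) = 4*(2*I) = 8*I)
-170 + F(3 + 1*Q(5), -4)*(-415) = -170 + (8*I)*(-415) = -170 - 3320*I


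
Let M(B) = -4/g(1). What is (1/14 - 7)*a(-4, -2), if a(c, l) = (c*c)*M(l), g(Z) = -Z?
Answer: -3104/7 ≈ -443.43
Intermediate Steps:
M(B) = 4 (M(B) = -4/((-1*1)) = -4/(-1) = -4*(-1) = 4)
a(c, l) = 4*c**2 (a(c, l) = (c*c)*4 = c**2*4 = 4*c**2)
(1/14 - 7)*a(-4, -2) = (1/14 - 7)*(4*(-4)**2) = (1/14 - 7)*(4*16) = -97/14*64 = -3104/7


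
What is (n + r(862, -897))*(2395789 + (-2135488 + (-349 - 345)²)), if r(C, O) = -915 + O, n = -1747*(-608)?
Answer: 786723285068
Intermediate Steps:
n = 1062176
(n + r(862, -897))*(2395789 + (-2135488 + (-349 - 345)²)) = (1062176 + (-915 - 897))*(2395789 + (-2135488 + (-349 - 345)²)) = (1062176 - 1812)*(2395789 + (-2135488 + (-694)²)) = 1060364*(2395789 + (-2135488 + 481636)) = 1060364*(2395789 - 1653852) = 1060364*741937 = 786723285068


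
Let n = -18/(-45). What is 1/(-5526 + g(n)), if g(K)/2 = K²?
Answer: -25/138142 ≈ -0.00018097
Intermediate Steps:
n = ⅖ (n = -18*(-1/45) = ⅖ ≈ 0.40000)
g(K) = 2*K²
1/(-5526 + g(n)) = 1/(-5526 + 2*(⅖)²) = 1/(-5526 + 2*(4/25)) = 1/(-5526 + 8/25) = 1/(-138142/25) = -25/138142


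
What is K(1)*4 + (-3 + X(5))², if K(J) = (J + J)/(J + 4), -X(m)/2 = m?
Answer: 853/5 ≈ 170.60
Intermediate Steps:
X(m) = -2*m
K(J) = 2*J/(4 + J) (K(J) = (2*J)/(4 + J) = 2*J/(4 + J))
K(1)*4 + (-3 + X(5))² = (2*1/(4 + 1))*4 + (-3 - 2*5)² = (2*1/5)*4 + (-3 - 10)² = (2*1*(⅕))*4 + (-13)² = (⅖)*4 + 169 = 8/5 + 169 = 853/5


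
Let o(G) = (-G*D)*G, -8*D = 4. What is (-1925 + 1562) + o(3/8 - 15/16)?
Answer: -185775/512 ≈ -362.84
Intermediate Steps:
D = -½ (D = -⅛*4 = -½ ≈ -0.50000)
o(G) = G²/2 (o(G) = (-G*(-1)/2)*G = (-(-1)*G/2)*G = (G/2)*G = G²/2)
(-1925 + 1562) + o(3/8 - 15/16) = (-1925 + 1562) + (3/8 - 15/16)²/2 = -363 + (3*(⅛) - 15*1/16)²/2 = -363 + (3/8 - 15/16)²/2 = -363 + (-9/16)²/2 = -363 + (½)*(81/256) = -363 + 81/512 = -185775/512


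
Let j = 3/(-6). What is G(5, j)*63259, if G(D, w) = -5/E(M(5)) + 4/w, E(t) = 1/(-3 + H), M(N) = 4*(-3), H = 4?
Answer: -822367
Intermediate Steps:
M(N) = -12
E(t) = 1 (E(t) = 1/(-3 + 4) = 1/1 = 1)
j = -½ (j = 3*(-⅙) = -½ ≈ -0.50000)
G(D, w) = -5 + 4/w (G(D, w) = -5/1 + 4/w = -5*1 + 4/w = -5 + 4/w)
G(5, j)*63259 = (-5 + 4/(-½))*63259 = (-5 + 4*(-2))*63259 = (-5 - 8)*63259 = -13*63259 = -822367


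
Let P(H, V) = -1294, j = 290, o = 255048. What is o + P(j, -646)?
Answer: 253754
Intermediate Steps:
o + P(j, -646) = 255048 - 1294 = 253754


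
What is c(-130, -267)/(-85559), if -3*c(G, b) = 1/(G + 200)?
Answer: 1/17967390 ≈ 5.5656e-8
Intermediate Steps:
c(G, b) = -1/(3*(200 + G)) (c(G, b) = -1/(3*(G + 200)) = -1/(3*(200 + G)))
c(-130, -267)/(-85559) = -1/(600 + 3*(-130))/(-85559) = -1/(600 - 390)*(-1/85559) = -1/210*(-1/85559) = 1/17967390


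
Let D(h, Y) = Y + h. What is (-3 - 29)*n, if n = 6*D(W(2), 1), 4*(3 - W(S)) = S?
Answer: -672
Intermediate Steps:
W(S) = 3 - S/4
n = 21 (n = 6*(1 + (3 - ¼*2)) = 6*(1 + (3 - ½)) = 6*(1 + 5/2) = 6*(7/2) = 21)
(-3 - 29)*n = (-3 - 29)*21 = -32*21 = -672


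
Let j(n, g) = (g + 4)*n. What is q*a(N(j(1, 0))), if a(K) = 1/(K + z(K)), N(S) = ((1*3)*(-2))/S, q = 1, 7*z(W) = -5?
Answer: -14/31 ≈ -0.45161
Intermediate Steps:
z(W) = -5/7 (z(W) = (⅐)*(-5) = -5/7)
j(n, g) = n*(4 + g) (j(n, g) = (4 + g)*n = n*(4 + g))
N(S) = -6/S (N(S) = (3*(-2))/S = -6/S)
a(K) = 1/(-5/7 + K) (a(K) = 1/(K - 5/7) = 1/(-5/7 + K))
q*a(N(j(1, 0))) = 1*(7/(-5 + 7*(-6/(4 + 0)))) = 1*(7/(-5 + 7*(-6/(1*4)))) = 1*(7/(-5 + 7*(-6/4))) = 1*(7/(-5 + 7*(-6*¼))) = 1*(7/(-5 + 7*(-3/2))) = 1*(7/(-5 - 21/2)) = 1*(7/(-31/2)) = 1*(7*(-2/31)) = 1*(-14/31) = -14/31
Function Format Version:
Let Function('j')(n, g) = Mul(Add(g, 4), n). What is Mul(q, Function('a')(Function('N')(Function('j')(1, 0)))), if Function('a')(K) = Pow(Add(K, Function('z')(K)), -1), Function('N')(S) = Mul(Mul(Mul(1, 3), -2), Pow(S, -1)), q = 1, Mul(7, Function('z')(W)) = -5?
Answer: Rational(-14, 31) ≈ -0.45161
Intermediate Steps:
Function('z')(W) = Rational(-5, 7) (Function('z')(W) = Mul(Rational(1, 7), -5) = Rational(-5, 7))
Function('j')(n, g) = Mul(n, Add(4, g)) (Function('j')(n, g) = Mul(Add(4, g), n) = Mul(n, Add(4, g)))
Function('N')(S) = Mul(-6, Pow(S, -1)) (Function('N')(S) = Mul(Mul(3, -2), Pow(S, -1)) = Mul(-6, Pow(S, -1)))
Function('a')(K) = Pow(Add(Rational(-5, 7), K), -1) (Function('a')(K) = Pow(Add(K, Rational(-5, 7)), -1) = Pow(Add(Rational(-5, 7), K), -1))
Mul(q, Function('a')(Function('N')(Function('j')(1, 0)))) = Mul(1, Mul(7, Pow(Add(-5, Mul(7, Mul(-6, Pow(Mul(1, Add(4, 0)), -1)))), -1))) = Mul(1, Mul(7, Pow(Add(-5, Mul(7, Mul(-6, Pow(Mul(1, 4), -1)))), -1))) = Mul(1, Mul(7, Pow(Add(-5, Mul(7, Mul(-6, Pow(4, -1)))), -1))) = Mul(1, Mul(7, Pow(Add(-5, Mul(7, Mul(-6, Rational(1, 4)))), -1))) = Mul(1, Mul(7, Pow(Add(-5, Mul(7, Rational(-3, 2))), -1))) = Mul(1, Mul(7, Pow(Add(-5, Rational(-21, 2)), -1))) = Mul(1, Mul(7, Pow(Rational(-31, 2), -1))) = Mul(1, Mul(7, Rational(-2, 31))) = Mul(1, Rational(-14, 31)) = Rational(-14, 31)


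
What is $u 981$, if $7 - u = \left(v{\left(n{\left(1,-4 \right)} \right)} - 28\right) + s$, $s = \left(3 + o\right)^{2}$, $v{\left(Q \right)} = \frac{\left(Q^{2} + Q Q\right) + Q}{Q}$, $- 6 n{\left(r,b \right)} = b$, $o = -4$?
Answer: $31065$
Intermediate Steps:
$n{\left(r,b \right)} = - \frac{b}{6}$
$v{\left(Q \right)} = \frac{Q + 2 Q^{2}}{Q}$ ($v{\left(Q \right)} = \frac{\left(Q^{2} + Q^{2}\right) + Q}{Q} = \frac{2 Q^{2} + Q}{Q} = \frac{Q + 2 Q^{2}}{Q}$)
$s = 1$ ($s = \left(3 - 4\right)^{2} = \left(-1\right)^{2} = 1$)
$u = \frac{95}{3}$ ($u = 7 - \left(\left(\left(1 + 2 \left(\left(- \frac{1}{6}\right) \left(-4\right)\right)\right) - 28\right) + 1\right) = 7 - \left(\left(\left(1 + 2 \cdot \frac{2}{3}\right) - 28\right) + 1\right) = 7 - \left(\left(\left(1 + \frac{4}{3}\right) - 28\right) + 1\right) = 7 - \left(\left(\frac{7}{3} - 28\right) + 1\right) = 7 - \left(- \frac{77}{3} + 1\right) = 7 - - \frac{74}{3} = 7 + \frac{74}{3} = \frac{95}{3} \approx 31.667$)
$u 981 = \frac{95}{3} \cdot 981 = 31065$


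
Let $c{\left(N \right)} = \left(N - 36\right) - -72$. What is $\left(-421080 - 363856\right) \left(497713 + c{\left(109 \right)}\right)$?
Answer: $-390786667088$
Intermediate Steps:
$c{\left(N \right)} = 36 + N$ ($c{\left(N \right)} = \left(N - 36\right) + 72 = \left(-36 + N\right) + 72 = 36 + N$)
$\left(-421080 - 363856\right) \left(497713 + c{\left(109 \right)}\right) = \left(-421080 - 363856\right) \left(497713 + \left(36 + 109\right)\right) = - 784936 \left(497713 + 145\right) = \left(-784936\right) 497858 = -390786667088$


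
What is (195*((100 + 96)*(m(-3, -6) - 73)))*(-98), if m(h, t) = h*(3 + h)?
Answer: 273425880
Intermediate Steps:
(195*((100 + 96)*(m(-3, -6) - 73)))*(-98) = (195*((100 + 96)*(-3*(3 - 3) - 73)))*(-98) = (195*(196*(-3*0 - 73)))*(-98) = (195*(196*(0 - 73)))*(-98) = (195*(196*(-73)))*(-98) = (195*(-14308))*(-98) = -2790060*(-98) = 273425880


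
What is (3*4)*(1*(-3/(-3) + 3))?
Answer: 48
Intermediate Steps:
(3*4)*(1*(-3/(-3) + 3)) = 12*(1*(-3*(-1/3) + 3)) = 12*(1*(1 + 3)) = 12*(1*4) = 12*4 = 48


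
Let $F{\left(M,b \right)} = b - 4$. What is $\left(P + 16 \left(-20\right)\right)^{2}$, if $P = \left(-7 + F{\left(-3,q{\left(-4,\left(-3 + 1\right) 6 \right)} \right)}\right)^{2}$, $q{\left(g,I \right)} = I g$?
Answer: $1100401$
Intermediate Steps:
$F{\left(M,b \right)} = -4 + b$
$P = 1369$ ($P = \left(-7 - \left(4 - \left(-3 + 1\right) 6 \left(-4\right)\right)\right)^{2} = \left(-7 - \left(4 - \left(-2\right) 6 \left(-4\right)\right)\right)^{2} = \left(-7 - -44\right)^{2} = \left(-7 + \left(-4 + 48\right)\right)^{2} = \left(-7 + 44\right)^{2} = 37^{2} = 1369$)
$\left(P + 16 \left(-20\right)\right)^{2} = \left(1369 + 16 \left(-20\right)\right)^{2} = \left(1369 - 320\right)^{2} = 1049^{2} = 1100401$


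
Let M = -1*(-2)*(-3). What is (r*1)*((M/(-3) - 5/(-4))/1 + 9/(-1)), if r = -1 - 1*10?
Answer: 253/4 ≈ 63.250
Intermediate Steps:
M = -6 (M = 2*(-3) = -6)
r = -11 (r = -1 - 10 = -11)
(r*1)*((M/(-3) - 5/(-4))/1 + 9/(-1)) = (-11*1)*((-6/(-3) - 5/(-4))/1 + 9/(-1)) = -11*((-6*(-⅓) - 5*(-¼))*1 + 9*(-1)) = -11*((2 + 5/4)*1 - 9) = -11*((13/4)*1 - 9) = -11*(13/4 - 9) = -11*(-23/4) = 253/4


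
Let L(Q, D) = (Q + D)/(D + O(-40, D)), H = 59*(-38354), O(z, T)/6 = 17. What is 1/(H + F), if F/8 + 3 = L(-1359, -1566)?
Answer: -61/138036535 ≈ -4.4191e-7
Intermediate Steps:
O(z, T) = 102 (O(z, T) = 6*17 = 102)
H = -2262886
L(Q, D) = (D + Q)/(102 + D) (L(Q, D) = (Q + D)/(D + 102) = (D + Q)/(102 + D))
F = -489/61 (F = -24 + 8*((-1566 - 1359)/(102 - 1566)) = -24 + 8*(-2925/(-1464)) = -24 + 8*(-1/1464*(-2925)) = -24 + 8*(975/488) = -24 + 975/61 = -489/61 ≈ -8.0164)
1/(H + F) = 1/(-2262886 - 489/61) = 1/(-138036535/61) = -61/138036535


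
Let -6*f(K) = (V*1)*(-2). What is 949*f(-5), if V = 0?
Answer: 0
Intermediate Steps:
f(K) = 0 (f(K) = -0*1*(-2)/6 = -0*(-2) = -⅙*0 = 0)
949*f(-5) = 949*0 = 0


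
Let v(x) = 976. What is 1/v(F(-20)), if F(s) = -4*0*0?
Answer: 1/976 ≈ 0.0010246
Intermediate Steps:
F(s) = 0 (F(s) = 0*0 = 0)
1/v(F(-20)) = 1/976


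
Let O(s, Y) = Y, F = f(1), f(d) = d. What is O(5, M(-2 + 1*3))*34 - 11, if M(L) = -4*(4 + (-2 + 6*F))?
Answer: -1099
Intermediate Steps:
F = 1
M(L) = -32 (M(L) = -4*(4 + (-2 + 6*1)) = -4*(4 + (-2 + 6)) = -4*(4 + 4) = -4*8 = -32)
O(5, M(-2 + 1*3))*34 - 11 = -32*34 - 11 = -1088 - 11 = -1099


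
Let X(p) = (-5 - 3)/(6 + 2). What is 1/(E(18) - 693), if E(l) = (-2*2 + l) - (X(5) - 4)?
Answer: -1/674 ≈ -0.0014837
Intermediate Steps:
X(p) = -1 (X(p) = -8/8 = -8*⅛ = -1)
E(l) = 1 + l (E(l) = (-2*2 + l) - (-1 - 4) = (-4 + l) - 1*(-5) = (-4 + l) + 5 = 1 + l)
1/(E(18) - 693) = 1/((1 + 18) - 693) = 1/(19 - 693) = 1/(-674) = -1/674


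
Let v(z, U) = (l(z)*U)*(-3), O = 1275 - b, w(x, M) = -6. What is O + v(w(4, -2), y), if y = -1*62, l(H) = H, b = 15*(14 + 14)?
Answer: -261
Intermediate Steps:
b = 420 (b = 15*28 = 420)
y = -62
O = 855 (O = 1275 - 1*420 = 1275 - 420 = 855)
v(z, U) = -3*U*z (v(z, U) = (z*U)*(-3) = (U*z)*(-3) = -3*U*z)
O + v(w(4, -2), y) = 855 - 3*(-62)*(-6) = 855 - 1116 = -261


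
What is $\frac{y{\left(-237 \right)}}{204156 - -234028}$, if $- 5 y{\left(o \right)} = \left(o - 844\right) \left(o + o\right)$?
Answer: $- \frac{256197}{1095460} \approx -0.23387$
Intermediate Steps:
$y{\left(o \right)} = - \frac{2 o \left(-844 + o\right)}{5}$ ($y{\left(o \right)} = - \frac{\left(o - 844\right) \left(o + o\right)}{5} = - \frac{\left(-844 + o\right) 2 o}{5} = - \frac{2 o \left(-844 + o\right)}{5}$)
$\frac{y{\left(-237 \right)}}{204156 - -234028} = \frac{\frac{2}{5} \left(-237\right) \left(844 - -237\right)}{204156 - -234028} = \frac{\frac{2}{5} \left(-237\right) \left(844 + 237\right)}{204156 + 234028} = \frac{\frac{2}{5} \left(-237\right) 1081}{438184} = \left(- \frac{512394}{5}\right) \frac{1}{438184} = - \frac{256197}{1095460}$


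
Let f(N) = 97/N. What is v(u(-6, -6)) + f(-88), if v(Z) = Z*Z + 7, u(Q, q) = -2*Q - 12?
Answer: 519/88 ≈ 5.8977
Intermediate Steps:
u(Q, q) = -12 - 2*Q
v(Z) = 7 + Z² (v(Z) = Z² + 7 = 7 + Z²)
v(u(-6, -6)) + f(-88) = (7 + (-12 - 2*(-6))²) + 97/(-88) = (7 + (-12 + 12)²) + 97*(-1/88) = (7 + 0²) - 97/88 = (7 + 0) - 97/88 = 7 - 97/88 = 519/88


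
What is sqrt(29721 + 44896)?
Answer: sqrt(74617) ≈ 273.16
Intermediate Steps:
sqrt(29721 + 44896) = sqrt(74617)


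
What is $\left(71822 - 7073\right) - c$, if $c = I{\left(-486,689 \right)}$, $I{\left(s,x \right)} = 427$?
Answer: $64322$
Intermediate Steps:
$c = 427$
$\left(71822 - 7073\right) - c = \left(71822 - 7073\right) - 427 = 64749 - 427 = 64322$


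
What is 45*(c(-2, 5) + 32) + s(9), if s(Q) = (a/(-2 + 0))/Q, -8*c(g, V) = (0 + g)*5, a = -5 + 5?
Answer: 5985/4 ≈ 1496.3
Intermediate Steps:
a = 0
c(g, V) = -5*g/8 (c(g, V) = -(0 + g)*5/8 = -g*5/8 = -5*g/8)
s(Q) = 0 (s(Q) = (0/(-2 + 0))/Q = (0/(-2))/Q = (-½*0)/Q = 0/Q = 0)
45*(c(-2, 5) + 32) + s(9) = 45*(-5/8*(-2) + 32) + 0 = 45*(5/4 + 32) + 0 = 45*(133/4) + 0 = 5985/4 + 0 = 5985/4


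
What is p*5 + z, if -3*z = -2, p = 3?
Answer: 47/3 ≈ 15.667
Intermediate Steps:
z = ⅔ (z = -⅓*(-2) = ⅔ ≈ 0.66667)
p*5 + z = 3*5 + ⅔ = 15 + ⅔ = 47/3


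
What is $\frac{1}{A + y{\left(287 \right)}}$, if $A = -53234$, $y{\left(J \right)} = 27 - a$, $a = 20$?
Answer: $- \frac{1}{53227} \approx -1.8787 \cdot 10^{-5}$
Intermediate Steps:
$y{\left(J \right)} = 7$ ($y{\left(J \right)} = 27 - 20 = 7$)
$\frac{1}{A + y{\left(287 \right)}} = \frac{1}{-53234 + 7} = \frac{1}{-53227} = - \frac{1}{53227}$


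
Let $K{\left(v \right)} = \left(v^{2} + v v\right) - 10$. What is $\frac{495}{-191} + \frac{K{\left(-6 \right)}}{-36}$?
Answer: $- \frac{14831}{3438} \approx -4.3138$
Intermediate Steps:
$K{\left(v \right)} = -10 + 2 v^{2}$ ($K{\left(v \right)} = \left(v^{2} + v^{2}\right) - 10 = 2 v^{2} - 10 = -10 + 2 v^{2}$)
$\frac{495}{-191} + \frac{K{\left(-6 \right)}}{-36} = \frac{495}{-191} + \frac{-10 + 2 \left(-6\right)^{2}}{-36} = 495 \left(- \frac{1}{191}\right) + \left(-10 + 2 \cdot 36\right) \left(- \frac{1}{36}\right) = - \frac{495}{191} + \left(-10 + 72\right) \left(- \frac{1}{36}\right) = - \frac{495}{191} + 62 \left(- \frac{1}{36}\right) = - \frac{495}{191} - \frac{31}{18} = - \frac{14831}{3438}$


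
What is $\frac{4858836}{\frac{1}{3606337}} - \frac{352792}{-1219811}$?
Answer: $\frac{21374260281945127444}{1219811} \approx 1.7523 \cdot 10^{13}$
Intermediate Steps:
$\frac{4858836}{\frac{1}{3606337}} - \frac{352792}{-1219811} = 4858836 \frac{1}{\frac{1}{3606337}} - - \frac{352792}{1219811} = 4858836 \cdot 3606337 + \frac{352792}{1219811} = 17522600043732 + \frac{352792}{1219811} = \frac{21374260281945127444}{1219811}$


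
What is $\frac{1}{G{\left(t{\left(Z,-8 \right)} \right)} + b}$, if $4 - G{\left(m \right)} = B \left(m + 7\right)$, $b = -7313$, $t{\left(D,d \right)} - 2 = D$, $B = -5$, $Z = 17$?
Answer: $- \frac{1}{7179} \approx -0.0001393$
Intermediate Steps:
$t{\left(D,d \right)} = 2 + D$
$G{\left(m \right)} = 39 + 5 m$ ($G{\left(m \right)} = 4 - - 5 \left(m + 7\right) = 4 - - 5 \left(7 + m\right) = 4 - \left(-35 - 5 m\right) = 4 + \left(35 + 5 m\right) = 39 + 5 m$)
$\frac{1}{G{\left(t{\left(Z,-8 \right)} \right)} + b} = \frac{1}{\left(39 + 5 \left(2 + 17\right)\right) - 7313} = \frac{1}{\left(39 + 5 \cdot 19\right) - 7313} = \frac{1}{\left(39 + 95\right) - 7313} = \frac{1}{134 - 7313} = \frac{1}{-7179} = - \frac{1}{7179}$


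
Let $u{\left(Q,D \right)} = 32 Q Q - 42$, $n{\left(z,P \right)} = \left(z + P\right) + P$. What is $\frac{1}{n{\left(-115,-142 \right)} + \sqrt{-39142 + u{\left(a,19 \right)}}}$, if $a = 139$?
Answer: $\frac{399}{419887} + \frac{4 \sqrt{36193}}{419887} \approx 0.0027626$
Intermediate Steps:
$n{\left(z,P \right)} = z + 2 P$ ($n{\left(z,P \right)} = \left(P + z\right) + P = z + 2 P$)
$u{\left(Q,D \right)} = -42 + 32 Q^{2}$ ($u{\left(Q,D \right)} = 32 Q^{2} - 42 = -42 + 32 Q^{2}$)
$\frac{1}{n{\left(-115,-142 \right)} + \sqrt{-39142 + u{\left(a,19 \right)}}} = \frac{1}{\left(-115 + 2 \left(-142\right)\right) + \sqrt{-39142 - \left(42 - 32 \cdot 139^{2}\right)}} = \frac{1}{\left(-115 - 284\right) + \sqrt{-39142 + \left(-42 + 32 \cdot 19321\right)}} = \frac{1}{-399 + \sqrt{-39142 + \left(-42 + 618272\right)}} = \frac{1}{-399 + \sqrt{-39142 + 618230}} = \frac{1}{-399 + \sqrt{579088}} = \frac{1}{-399 + 4 \sqrt{36193}}$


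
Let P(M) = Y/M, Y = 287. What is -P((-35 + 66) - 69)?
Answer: 287/38 ≈ 7.5526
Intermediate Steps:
P(M) = 287/M
-P((-35 + 66) - 69) = -287/((-35 + 66) - 69) = -287/(31 - 69) = -287/(-38) = -287*(-1)/38 = -1*(-287/38) = 287/38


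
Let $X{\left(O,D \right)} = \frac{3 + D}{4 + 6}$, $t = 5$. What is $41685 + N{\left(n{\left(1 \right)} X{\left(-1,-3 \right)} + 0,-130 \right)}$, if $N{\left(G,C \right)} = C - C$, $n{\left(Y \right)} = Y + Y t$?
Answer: $41685$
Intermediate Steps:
$X{\left(O,D \right)} = \frac{3}{10} + \frac{D}{10}$ ($X{\left(O,D \right)} = \frac{3 + D}{10} = \left(3 + D\right) \frac{1}{10} = \frac{3}{10} + \frac{D}{10}$)
$n{\left(Y \right)} = 6 Y$ ($n{\left(Y \right)} = Y + Y 5 = Y + 5 Y = 6 Y$)
$N{\left(G,C \right)} = 0$
$41685 + N{\left(n{\left(1 \right)} X{\left(-1,-3 \right)} + 0,-130 \right)} = 41685 + 0 = 41685$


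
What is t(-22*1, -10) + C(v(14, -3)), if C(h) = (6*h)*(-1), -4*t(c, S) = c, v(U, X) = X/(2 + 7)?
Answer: 15/2 ≈ 7.5000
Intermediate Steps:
v(U, X) = X/9
t(c, S) = -c/4
C(h) = -6*h
t(-22*1, -10) + C(v(14, -3)) = -(-11)/2 - 2*(-3)/3 = -¼*(-22) - 6*(-⅓) = 11/2 + 2 = 15/2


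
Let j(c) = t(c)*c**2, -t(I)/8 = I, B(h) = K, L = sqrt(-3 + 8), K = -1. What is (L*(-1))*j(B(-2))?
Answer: -8*sqrt(5) ≈ -17.889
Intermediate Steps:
L = sqrt(5) ≈ 2.2361
B(h) = -1
t(I) = -8*I
j(c) = -8*c**3 (j(c) = (-8*c)*c**2 = -8*c**3)
(L*(-1))*j(B(-2)) = (sqrt(5)*(-1))*(-8*(-1)**3) = (-sqrt(5))*(-8*(-1)) = -sqrt(5)*8 = -8*sqrt(5)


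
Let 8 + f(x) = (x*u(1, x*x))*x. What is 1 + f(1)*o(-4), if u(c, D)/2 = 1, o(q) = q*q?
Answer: -95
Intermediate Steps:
o(q) = q²
u(c, D) = 2 (u(c, D) = 2*1 = 2)
f(x) = -8 + 2*x² (f(x) = -8 + (x*2)*x = -8 + (2*x)*x = -8 + 2*x²)
1 + f(1)*o(-4) = 1 + (-8 + 2*1²)*(-4)² = 1 + (-8 + 2*1)*16 = 1 + (-8 + 2)*16 = 1 - 6*16 = 1 - 96 = -95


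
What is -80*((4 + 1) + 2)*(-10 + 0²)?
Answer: 5600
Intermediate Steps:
-80*((4 + 1) + 2)*(-10 + 0²) = -80*(5 + 2)*(-10 + 0) = -560*(-10) = -80*(-70) = 5600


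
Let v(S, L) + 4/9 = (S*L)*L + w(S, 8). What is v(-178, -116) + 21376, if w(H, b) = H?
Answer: -21365734/9 ≈ -2.3740e+6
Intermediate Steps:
v(S, L) = -4/9 + S + S*L² (v(S, L) = -4/9 + ((S*L)*L + S) = -4/9 + ((L*S)*L + S) = -4/9 + (S*L² + S) = -4/9 + (S + S*L²) = -4/9 + S + S*L²)
v(-178, -116) + 21376 = (-4/9 - 178 - 178*(-116)²) + 21376 = (-4/9 - 178 - 178*13456) + 21376 = (-4/9 - 178 - 2395168) + 21376 = -21558118/9 + 21376 = -21365734/9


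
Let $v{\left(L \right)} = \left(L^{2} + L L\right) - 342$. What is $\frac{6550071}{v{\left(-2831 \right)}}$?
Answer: $\frac{6550071}{16028780} \approx 0.40864$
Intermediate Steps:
$v{\left(L \right)} = -342 + 2 L^{2}$ ($v{\left(L \right)} = \left(L^{2} + L^{2}\right) - 342 = 2 L^{2} - 342 = -342 + 2 L^{2}$)
$\frac{6550071}{v{\left(-2831 \right)}} = \frac{6550071}{-342 + 2 \left(-2831\right)^{2}} = \frac{6550071}{-342 + 2 \cdot 8014561} = \frac{6550071}{-342 + 16029122} = \frac{6550071}{16028780}$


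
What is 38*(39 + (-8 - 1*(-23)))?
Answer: 2052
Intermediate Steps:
38*(39 + (-8 - 1*(-23))) = 38*(39 + (-8 + 23)) = 38*(39 + 15) = 38*54 = 2052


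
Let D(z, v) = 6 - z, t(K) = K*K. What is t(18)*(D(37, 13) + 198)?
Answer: 54108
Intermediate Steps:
t(K) = K²
t(18)*(D(37, 13) + 198) = 18²*((6 - 1*37) + 198) = 324*((6 - 37) + 198) = 324*(-31 + 198) = 324*167 = 54108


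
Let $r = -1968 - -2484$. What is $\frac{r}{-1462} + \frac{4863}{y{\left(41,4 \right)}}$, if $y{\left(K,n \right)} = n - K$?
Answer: $- \frac{82893}{629} \approx -131.79$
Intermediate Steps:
$r = 516$ ($r = -1968 + 2484 = 516$)
$\frac{r}{-1462} + \frac{4863}{y{\left(41,4 \right)}} = \frac{516}{-1462} + \frac{4863}{4 - 41} = 516 \left(- \frac{1}{1462}\right) + \frac{4863}{4 - 41} = - \frac{6}{17} + \frac{4863}{-37} = - \frac{6}{17} + 4863 \left(- \frac{1}{37}\right) = - \frac{6}{17} - \frac{4863}{37} = - \frac{82893}{629}$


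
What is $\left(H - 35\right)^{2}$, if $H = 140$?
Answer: $11025$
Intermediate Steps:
$\left(H - 35\right)^{2} = \left(140 - 35\right)^{2} = 105^{2} = 11025$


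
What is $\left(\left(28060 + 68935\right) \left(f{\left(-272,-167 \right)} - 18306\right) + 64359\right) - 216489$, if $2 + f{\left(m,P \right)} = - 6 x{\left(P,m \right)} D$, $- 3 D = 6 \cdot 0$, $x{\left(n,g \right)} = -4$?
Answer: $-1775936590$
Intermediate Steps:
$D = 0$ ($D = - \frac{6 \cdot 0}{3} = \left(- \frac{1}{3}\right) 0 = 0$)
$f{\left(m,P \right)} = -2$ ($f{\left(m,P \right)} = -2 + \left(-6\right) \left(-4\right) 0 = -2 + 24 \cdot 0 = -2 + 0 = -2$)
$\left(\left(28060 + 68935\right) \left(f{\left(-272,-167 \right)} - 18306\right) + 64359\right) - 216489 = \left(\left(28060 + 68935\right) \left(-2 - 18306\right) + 64359\right) - 216489 = \left(96995 \left(-18308\right) + 64359\right) - 216489 = \left(-1775784460 + 64359\right) - 216489 = -1775720101 - 216489 = -1775936590$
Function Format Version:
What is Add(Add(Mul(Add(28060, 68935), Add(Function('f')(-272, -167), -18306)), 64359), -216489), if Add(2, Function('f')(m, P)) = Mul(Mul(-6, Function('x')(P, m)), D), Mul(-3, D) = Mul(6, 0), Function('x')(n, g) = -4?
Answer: -1775936590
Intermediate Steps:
D = 0 (D = Mul(Rational(-1, 3), Mul(6, 0)) = Mul(Rational(-1, 3), 0) = 0)
Function('f')(m, P) = -2 (Function('f')(m, P) = Add(-2, Mul(Mul(-6, -4), 0)) = Add(-2, Mul(24, 0)) = Add(-2, 0) = -2)
Add(Add(Mul(Add(28060, 68935), Add(Function('f')(-272, -167), -18306)), 64359), -216489) = Add(Add(Mul(Add(28060, 68935), Add(-2, -18306)), 64359), -216489) = Add(Add(Mul(96995, -18308), 64359), -216489) = Add(Add(-1775784460, 64359), -216489) = Add(-1775720101, -216489) = -1775936590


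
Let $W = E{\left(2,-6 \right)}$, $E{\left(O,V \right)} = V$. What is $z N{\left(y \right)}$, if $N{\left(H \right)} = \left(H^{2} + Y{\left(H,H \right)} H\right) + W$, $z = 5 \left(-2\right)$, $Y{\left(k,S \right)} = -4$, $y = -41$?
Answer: $-18390$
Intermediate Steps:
$z = -10$
$W = -6$
$N{\left(H \right)} = -6 + H^{2} - 4 H$ ($N{\left(H \right)} = \left(H^{2} - 4 H\right) - 6 = -6 + H^{2} - 4 H$)
$z N{\left(y \right)} = - 10 \left(-6 + \left(-41\right)^{2} - -164\right) = - 10 \left(-6 + 1681 + 164\right) = \left(-10\right) 1839 = -18390$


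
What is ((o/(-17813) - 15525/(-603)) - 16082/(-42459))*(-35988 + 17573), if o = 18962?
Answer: -23385336158507065/50673585189 ≈ -4.6149e+5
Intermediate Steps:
((o/(-17813) - 15525/(-603)) - 16082/(-42459))*(-35988 + 17573) = ((18962/(-17813) - 15525/(-603)) - 16082/(-42459))*(-35988 + 17573) = ((18962*(-1/17813) - 15525*(-1/603)) - 16082*(-1/42459))*(-18415) = ((-18962/17813 + 1725/67) + 16082/42459)*(-18415) = (29456971/1193471 + 16082/42459)*(-18415) = (1269906932311/50673585189)*(-18415) = -23385336158507065/50673585189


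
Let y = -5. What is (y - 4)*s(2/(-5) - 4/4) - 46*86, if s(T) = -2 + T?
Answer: -19627/5 ≈ -3925.4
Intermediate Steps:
(y - 4)*s(2/(-5) - 4/4) - 46*86 = (-5 - 4)*(-2 + (2/(-5) - 4/4)) - 46*86 = -9*(-2 + (2*(-⅕) - 4*¼)) - 3956 = -9*(-2 + (-⅖ - 1)) - 3956 = -9*(-2 - 7/5) - 3956 = -9*(-17/5) - 3956 = 153/5 - 3956 = -19627/5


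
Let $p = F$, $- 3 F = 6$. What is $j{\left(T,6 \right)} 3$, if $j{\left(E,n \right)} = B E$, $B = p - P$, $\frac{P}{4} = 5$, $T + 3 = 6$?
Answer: $-198$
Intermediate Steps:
$F = -2$ ($F = \left(- \frac{1}{3}\right) 6 = -2$)
$T = 3$ ($T = -3 + 6 = 3$)
$p = -2$
$P = 20$ ($P = 4 \cdot 5 = 20$)
$B = -22$ ($B = -2 - 20 = -22$)
$j{\left(E,n \right)} = - 22 E$
$j{\left(T,6 \right)} 3 = \left(-22\right) 3 \cdot 3 = \left(-66\right) 3 = -198$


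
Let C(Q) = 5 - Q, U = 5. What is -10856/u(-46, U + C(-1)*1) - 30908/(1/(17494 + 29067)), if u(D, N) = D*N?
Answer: -15830181032/11 ≈ -1.4391e+9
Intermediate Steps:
-10856/u(-46, U + C(-1)*1) - 30908/(1/(17494 + 29067)) = -10856*(-1/(46*(5 + (5 - 1*(-1))*1))) - 30908/(1/(17494 + 29067)) = -10856*(-1/(46*(5 + (5 + 1)*1))) - 30908/(1/46561) = -10856*(-1/(46*(5 + 6*1))) - 30908/1/46561 = -10856*(-1/(46*(5 + 6))) - 30908*46561 = -10856/((-46*11)) - 1439107388 = -10856/(-506) - 1439107388 = -10856*(-1/506) - 1439107388 = 236/11 - 1439107388 = -15830181032/11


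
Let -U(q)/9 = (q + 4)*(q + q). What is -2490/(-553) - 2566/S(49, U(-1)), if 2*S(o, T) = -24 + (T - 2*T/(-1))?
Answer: -1247188/38157 ≈ -32.686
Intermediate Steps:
U(q) = -18*q*(4 + q) (U(q) = -9*(q + 4)*(q + q) = -9*(4 + q)*2*q = -18*q*(4 + q))
S(o, T) = -12 + 3*T/2 (S(o, T) = (-24 + (T - 2*T/(-1)))/2 = (-24 + (T - 2*T*(-1)))/2 = (-24 + (T - (-2)*T))/2 = (-24 + (T + 2*T))/2 = (-24 + 3*T)/2 = -12 + 3*T/2)
-2490/(-553) - 2566/S(49, U(-1)) = -2490/(-553) - 2566/(-12 + 3*(-18*(-1)*(4 - 1))/2) = -2490*(-1/553) - 2566/(-12 + 3*(-18*(-1)*3)/2) = 2490/553 - 2566/(-12 + (3/2)*54) = 2490/553 - 2566/(-12 + 81) = 2490/553 - 2566/69 = -1247188/38157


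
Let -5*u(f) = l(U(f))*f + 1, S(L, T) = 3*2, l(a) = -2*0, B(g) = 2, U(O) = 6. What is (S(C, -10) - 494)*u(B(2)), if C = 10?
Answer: 488/5 ≈ 97.600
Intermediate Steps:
l(a) = 0
S(L, T) = 6
u(f) = -⅕ (u(f) = -(0*f + 1)/5 = -(0 + 1)/5 = -⅕*1 = -⅕)
(S(C, -10) - 494)*u(B(2)) = (6 - 494)*(-⅕) = -488*(-⅕) = 488/5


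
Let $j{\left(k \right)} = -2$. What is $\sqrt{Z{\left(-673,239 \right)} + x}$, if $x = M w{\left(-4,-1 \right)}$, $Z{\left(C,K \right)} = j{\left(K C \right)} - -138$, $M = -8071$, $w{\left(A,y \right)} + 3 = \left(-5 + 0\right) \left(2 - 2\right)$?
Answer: $\sqrt{24349} \approx 156.04$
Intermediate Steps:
$w{\left(A,y \right)} = -3$ ($w{\left(A,y \right)} = -3 + \left(-5 + 0\right) \left(2 - 2\right) = -3 - 0 = -3 + 0 = -3$)
$Z{\left(C,K \right)} = 136$ ($Z{\left(C,K \right)} = -2 - -138 = -2 + 138 = 136$)
$x = 24213$ ($x = \left(-8071\right) \left(-3\right) = 24213$)
$\sqrt{Z{\left(-673,239 \right)} + x} = \sqrt{136 + 24213} = \sqrt{24349}$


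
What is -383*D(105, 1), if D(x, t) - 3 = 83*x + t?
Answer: -3339377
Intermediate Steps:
D(x, t) = 3 + t + 83*x (D(x, t) = 3 + (83*x + t) = 3 + (t + 83*x) = 3 + t + 83*x)
-383*D(105, 1) = -383*(3 + 1 + 83*105) = -383*(3 + 1 + 8715) = -383*8719 = -3339377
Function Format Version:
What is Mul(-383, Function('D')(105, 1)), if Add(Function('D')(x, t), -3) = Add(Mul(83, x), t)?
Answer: -3339377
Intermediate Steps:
Function('D')(x, t) = Add(3, t, Mul(83, x)) (Function('D')(x, t) = Add(3, Add(Mul(83, x), t)) = Add(3, Add(t, Mul(83, x))) = Add(3, t, Mul(83, x)))
Mul(-383, Function('D')(105, 1)) = Mul(-383, Add(3, 1, Mul(83, 105))) = Mul(-383, Add(3, 1, 8715)) = Mul(-383, 8719) = -3339377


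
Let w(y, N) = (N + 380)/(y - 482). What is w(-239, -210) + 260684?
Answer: 187952994/721 ≈ 2.6068e+5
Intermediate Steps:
w(y, N) = (380 + N)/(-482 + y)
w(-239, -210) + 260684 = (380 - 210)/(-482 - 239) + 260684 = 170/(-721) + 260684 = -1/721*170 + 260684 = -170/721 + 260684 = 187952994/721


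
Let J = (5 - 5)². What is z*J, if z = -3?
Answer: 0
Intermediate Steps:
J = 0 (J = 0² = 0)
z*J = -3*0 = 0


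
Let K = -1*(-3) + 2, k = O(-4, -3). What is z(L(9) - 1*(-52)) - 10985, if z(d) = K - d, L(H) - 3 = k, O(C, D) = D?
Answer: -11032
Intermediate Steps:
k = -3
K = 5 (K = 3 + 2 = 5)
L(H) = 0 (L(H) = 3 - 3 = 0)
z(d) = 5 - d
z(L(9) - 1*(-52)) - 10985 = (5 - (0 - 1*(-52))) - 10985 = (5 - (0 + 52)) - 10985 = (5 - 1*52) - 10985 = (5 - 52) - 10985 = -47 - 10985 = -11032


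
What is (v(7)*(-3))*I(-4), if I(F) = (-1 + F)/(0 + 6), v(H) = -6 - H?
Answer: -65/2 ≈ -32.500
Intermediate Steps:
I(F) = -⅙ + F/6 (I(F) = (-1 + F)/6 = (-1 + F)*(⅙) = -⅙ + F/6)
(v(7)*(-3))*I(-4) = ((-6 - 1*7)*(-3))*(-⅙ + (⅙)*(-4)) = ((-6 - 7)*(-3))*(-⅙ - ⅔) = -13*(-3)*(-⅚) = 39*(-⅚) = -65/2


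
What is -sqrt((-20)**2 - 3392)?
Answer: -4*I*sqrt(187) ≈ -54.699*I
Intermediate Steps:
-sqrt((-20)**2 - 3392) = -sqrt(400 - 3392) = -sqrt(-2992) = -4*I*sqrt(187)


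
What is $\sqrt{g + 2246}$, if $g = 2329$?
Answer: $5 \sqrt{183} \approx 67.639$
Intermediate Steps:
$\sqrt{g + 2246} = \sqrt{2329 + 2246} = \sqrt{4575} = 5 \sqrt{183}$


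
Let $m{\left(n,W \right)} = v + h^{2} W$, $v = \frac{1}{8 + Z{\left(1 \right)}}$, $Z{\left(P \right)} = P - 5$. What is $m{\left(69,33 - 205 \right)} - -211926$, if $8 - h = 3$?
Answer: $\frac{830505}{4} \approx 2.0763 \cdot 10^{5}$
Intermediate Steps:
$Z{\left(P \right)} = -5 + P$
$h = 5$ ($h = 8 - 3 = 5$)
$v = \frac{1}{4}$ ($v = \frac{1}{8 + \left(-5 + 1\right)} = \frac{1}{8 - 4} = \frac{1}{4} \approx 0.25$)
$m{\left(n,W \right)} = \frac{1}{4} + 25 W$ ($m{\left(n,W \right)} = \frac{1}{4} + 5^{2} W = \frac{1}{4} + 25 W$)
$m{\left(69,33 - 205 \right)} - -211926 = \left(\frac{1}{4} + 25 \left(33 - 205\right)\right) - -211926 = \left(\frac{1}{4} + 25 \left(-172\right)\right) + 211926 = \left(\frac{1}{4} - 4300\right) + 211926 = - \frac{17199}{4} + 211926 = \frac{830505}{4}$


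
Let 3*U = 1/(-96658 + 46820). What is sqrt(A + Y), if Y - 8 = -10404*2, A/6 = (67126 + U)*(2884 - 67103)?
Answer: 3*I*sqrt(1784533139969000327)/24919 ≈ 1.6082e+5*I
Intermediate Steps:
U = -1/149514 (U = 1/(3*(-96658 + 46820)) = (1/3)/(-49838) = (1/3)*(-1/49838) = -1/149514 ≈ -6.6883e-6)
A = -644519657443097/24919 (A = 6*((67126 - 1/149514)*(2884 - 67103)) = 6*((10036276763/149514)*(-64219)) = 6*(-644519657443097/149514) = -644519657443097/24919 ≈ -2.5865e+10)
Y = -20800 (Y = 8 - 10404*2 = 8 - 20808 = -20800)
sqrt(A + Y) = sqrt(-644519657443097/24919 - 20800) = sqrt(-644520175758297/24919) = 3*I*sqrt(1784533139969000327)/24919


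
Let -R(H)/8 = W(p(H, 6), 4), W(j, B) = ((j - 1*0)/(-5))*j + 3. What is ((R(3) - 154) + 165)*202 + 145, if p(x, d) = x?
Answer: 2139/5 ≈ 427.80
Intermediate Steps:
W(j, B) = 3 - j²/5 (W(j, B) = ((j + 0)*(-⅕))*j + 3 = (j*(-⅕))*j + 3 = (-j/5)*j + 3 = -j²/5 + 3 = 3 - j²/5)
R(H) = -24 + 8*H²/5 (R(H) = -8*(3 - H²/5) = -24 + 8*H²/5)
((R(3) - 154) + 165)*202 + 145 = (((-24 + (8/5)*3²) - 154) + 165)*202 + 145 = (((-24 + (8/5)*9) - 154) + 165)*202 + 145 = (((-24 + 72/5) - 154) + 165)*202 + 145 = ((-48/5 - 154) + 165)*202 + 145 = (-818/5 + 165)*202 + 145 = (7/5)*202 + 145 = 1414/5 + 145 = 2139/5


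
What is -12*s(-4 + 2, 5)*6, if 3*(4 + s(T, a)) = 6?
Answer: 144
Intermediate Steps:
s(T, a) = -2 (s(T, a) = -4 + (⅓)*6 = -4 + 2 = -2)
-12*s(-4 + 2, 5)*6 = -12*(-2)*6 = 24*6 = 144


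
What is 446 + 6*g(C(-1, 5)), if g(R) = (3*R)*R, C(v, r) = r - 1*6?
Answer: 464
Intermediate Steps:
C(v, r) = -6 + r (C(v, r) = r - 6 = -6 + r)
g(R) = 3*R²
446 + 6*g(C(-1, 5)) = 446 + 6*(3*(-6 + 5)²) = 446 + 6*(3*(-1)²) = 446 + 6*(3*1) = 446 + 6*3 = 446 + 18 = 464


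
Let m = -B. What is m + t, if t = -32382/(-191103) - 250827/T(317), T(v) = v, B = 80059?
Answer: -1632623268832/20193217 ≈ -80850.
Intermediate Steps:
m = -80059 (m = -1*80059 = -80059)
t = -15974509029/20193217 (t = -32382/(-191103) - 250827/317 = -32382*(-1/191103) - 250827*1/317 = 10794/63701 - 250827/317 = -15974509029/20193217 ≈ -791.08)
m + t = -80059 - 15974509029/20193217 = -1632623268832/20193217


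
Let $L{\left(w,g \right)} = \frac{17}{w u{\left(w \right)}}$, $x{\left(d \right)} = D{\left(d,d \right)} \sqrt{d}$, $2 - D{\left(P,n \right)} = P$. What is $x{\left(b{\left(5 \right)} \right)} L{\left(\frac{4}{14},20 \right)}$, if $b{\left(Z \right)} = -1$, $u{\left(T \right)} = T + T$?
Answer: $\frac{2499 i}{8} \approx 312.38 i$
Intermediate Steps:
$u{\left(T \right)} = 2 T$
$D{\left(P,n \right)} = 2 - P$
$x{\left(d \right)} = \sqrt{d} \left(2 - d\right)$ ($x{\left(d \right)} = \left(2 - d\right) \sqrt{d} = \sqrt{d} \left(2 - d\right)$)
$L{\left(w,g \right)} = \frac{17}{2 w^{2}}$ ($L{\left(w,g \right)} = \frac{17}{w 2 w} = \frac{17}{2 w^{2}}$)
$x{\left(b{\left(5 \right)} \right)} L{\left(\frac{4}{14},20 \right)} = \sqrt{-1} \left(2 - -1\right) \frac{17}{2 \cdot \frac{4}{49}} = i \left(2 + 1\right) \frac{17}{2 \cdot \frac{4}{49}} = i 3 \frac{17}{2 \cdot \frac{4}{49}} = 3 i \frac{17}{2} \cdot \frac{49}{4} = 3 i \frac{833}{8} = \frac{2499 i}{8}$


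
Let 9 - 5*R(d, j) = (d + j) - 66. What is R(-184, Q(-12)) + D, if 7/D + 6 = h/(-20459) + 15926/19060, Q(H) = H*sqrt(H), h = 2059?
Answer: 259053094657/5132764365 + 24*I*sqrt(3)/5 ≈ 50.47 + 8.3138*I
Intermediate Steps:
Q(H) = H**(3/2)
R(d, j) = 15 - d/5 - j/5 (R(d, j) = 9/5 - ((d + j) - 66)/5 = 9/5 - (-66 + d + j)/5 = 9/5 + (66/5 - d/5 - j/5) = 15 - d/5 - j/5)
D = -1364819890/1026552873 (D = 7/(-6 + (2059/(-20459) + 15926/19060)) = 7/(-6 + (2059*(-1/20459) + 15926*(1/19060))) = 7/(-6 + (-2059/20459 + 7963/9530)) = 7/(-6 + 143292747/194974270) = 7/(-1026552873/194974270) = 7*(-194974270/1026552873) = -1364819890/1026552873 ≈ -1.3295)
R(-184, Q(-12)) + D = (15 - 1/5*(-184) - (-24)*I*sqrt(3)/5) - 1364819890/1026552873 = (15 + 184/5 - (-24)*I*sqrt(3)/5) - 1364819890/1026552873 = (15 + 184/5 + 24*I*sqrt(3)/5) - 1364819890/1026552873 = (259/5 + 24*I*sqrt(3)/5) - 1364819890/1026552873 = 259053094657/5132764365 + 24*I*sqrt(3)/5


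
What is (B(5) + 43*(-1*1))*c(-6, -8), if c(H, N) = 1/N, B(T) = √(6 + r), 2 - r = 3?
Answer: 43/8 - √5/8 ≈ 5.0955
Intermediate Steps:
r = -1 (r = 2 - 1*3 = 2 - 3 = -1)
B(T) = √5 (B(T) = √(6 - 1) = √5)
(B(5) + 43*(-1*1))*c(-6, -8) = (√5 + 43*(-1*1))/(-8) = (√5 + 43*(-1))*(-⅛) = (√5 - 43)*(-⅛) = (-43 + √5)*(-⅛) = 43/8 - √5/8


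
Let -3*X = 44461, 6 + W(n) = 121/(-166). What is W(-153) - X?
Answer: 7377175/498 ≈ 14814.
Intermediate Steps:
W(n) = -1117/166 (W(n) = -6 + 121/(-166) = -6 + 121*(-1/166) = -6 - 121/166 = -1117/166)
X = -44461/3 (X = -1/3*44461 = -44461/3 ≈ -14820.)
W(-153) - X = -1117/166 - 1*(-44461/3) = -1117/166 + 44461/3 = 7377175/498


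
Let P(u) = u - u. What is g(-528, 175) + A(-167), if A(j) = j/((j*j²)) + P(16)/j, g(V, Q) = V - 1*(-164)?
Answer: -10151595/27889 ≈ -364.00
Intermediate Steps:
P(u) = 0
g(V, Q) = 164 + V (g(V, Q) = V + 164 = 164 + V)
A(j) = j⁻² (A(j) = j/((j*j²)) + 0/j = j/(j³) + 0 = j/j³ + 0 = j⁻² + 0 = j⁻²)
g(-528, 175) + A(-167) = (164 - 528) + (-167)⁻² = -364 + 1/27889 = -10151595/27889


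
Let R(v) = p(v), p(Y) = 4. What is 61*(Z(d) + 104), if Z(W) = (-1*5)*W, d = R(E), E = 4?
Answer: 5124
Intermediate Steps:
R(v) = 4
d = 4
Z(W) = -5*W
61*(Z(d) + 104) = 61*(-5*4 + 104) = 61*(-20 + 104) = 61*84 = 5124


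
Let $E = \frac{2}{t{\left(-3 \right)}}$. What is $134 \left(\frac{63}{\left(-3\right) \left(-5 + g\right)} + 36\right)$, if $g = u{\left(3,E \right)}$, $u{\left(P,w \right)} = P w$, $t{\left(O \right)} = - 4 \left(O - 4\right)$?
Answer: $5412$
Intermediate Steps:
$t{\left(O \right)} = 16 - 4 O$ ($t{\left(O \right)} = - 4 \left(-4 + O\right) = 16 - 4 O$)
$E = \frac{1}{14}$ ($E = \frac{2}{16 - -12} = \frac{2}{16 + 12} = \frac{2}{28} = 2 \cdot \frac{1}{28} = \frac{1}{14} \approx 0.071429$)
$g = \frac{3}{14}$ ($g = 3 \cdot \frac{1}{14} = \frac{3}{14} \approx 0.21429$)
$134 \left(\frac{63}{\left(-3\right) \left(-5 + g\right)} + 36\right) = 134 \left(\frac{63}{\left(-3\right) \left(-5 + \frac{3}{14}\right)} + 36\right) = 134 \left(\frac{63}{\left(-3\right) \left(- \frac{67}{14}\right)} + 36\right) = 134 \left(\frac{63}{\frac{201}{14}} + 36\right) = 134 \left(63 \cdot \frac{14}{201} + 36\right) = 134 \left(\frac{294}{67} + 36\right) = 134 \cdot \frac{2706}{67} = 5412$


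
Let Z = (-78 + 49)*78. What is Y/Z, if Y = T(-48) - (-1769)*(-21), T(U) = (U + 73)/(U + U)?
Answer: 274333/16704 ≈ 16.423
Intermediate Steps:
Z = -2262 (Z = -29*78 = -2262)
T(U) = (73 + U)/(2*U) (T(U) = (73 + U)/((2*U)) = (73 + U)*(1/(2*U)) = (73 + U)/(2*U))
Y = -3566329/96 (Y = (½)*(73 - 48)/(-48) - (-1769)*(-21) = (½)*(-1/48)*25 - 1*37149 = -25/96 - 37149 = -3566329/96 ≈ -37149.)
Y/Z = -3566329/96/(-2262) = -3566329/96*(-1/2262) = 274333/16704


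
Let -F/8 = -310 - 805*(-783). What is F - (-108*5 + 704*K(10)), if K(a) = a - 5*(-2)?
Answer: -5053580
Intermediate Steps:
K(a) = 10 + a (K(a) = a + 10 = 10 + a)
F = -5040040 (F = -8*(-310 - 805*(-783)) = -8*(-310 + 630315) = -8*630005 = -5040040)
F - (-108*5 + 704*K(10)) = -5040040 - (-108*5 + 704*(10 + 10)) = -5040040 - (-540 + 704*20) = -5040040 - (-540 + 14080) = -5040040 - 1*13540 = -5040040 - 13540 = -5053580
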